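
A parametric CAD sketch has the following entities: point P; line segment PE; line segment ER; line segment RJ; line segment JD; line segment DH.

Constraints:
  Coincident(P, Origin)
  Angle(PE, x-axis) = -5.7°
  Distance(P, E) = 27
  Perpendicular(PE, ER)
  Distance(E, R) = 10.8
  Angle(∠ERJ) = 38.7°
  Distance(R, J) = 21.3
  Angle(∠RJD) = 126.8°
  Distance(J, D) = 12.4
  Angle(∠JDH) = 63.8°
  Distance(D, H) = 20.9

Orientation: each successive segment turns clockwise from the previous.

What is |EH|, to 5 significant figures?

7.0253

P is at the origin; PE runs at -5.7° with length 27.0, so E = (26.867, -2.6816). The perpendicularity gives ER at right angles to PE, so ER runs at -95.700°; with |ER| = 10.8, R = (25.794, -13.428). ∠ERJ = 38.7° gives RJ at 123.00° from the x-axis; with |RJ| = 21.3, J = (14.193, 4.4354). ∠RJD = 126.8° gives JD at 69.800° from the x-axis; with |JD| = 12.4, D = (18.475, 16.073). ∠JDH = 63.8° gives DH at -46.400° from the x-axis; with |DH| = 20.9, H = (32.888, 0.93757). Then |EH| = |H − E| = 7.0253.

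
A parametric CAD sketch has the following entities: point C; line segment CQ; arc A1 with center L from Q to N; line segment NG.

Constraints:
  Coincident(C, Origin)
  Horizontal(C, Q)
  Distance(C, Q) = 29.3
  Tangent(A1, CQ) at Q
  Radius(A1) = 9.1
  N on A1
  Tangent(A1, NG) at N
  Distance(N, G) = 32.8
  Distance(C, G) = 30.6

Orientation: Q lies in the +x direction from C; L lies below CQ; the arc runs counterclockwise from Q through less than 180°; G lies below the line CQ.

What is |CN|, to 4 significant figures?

22.23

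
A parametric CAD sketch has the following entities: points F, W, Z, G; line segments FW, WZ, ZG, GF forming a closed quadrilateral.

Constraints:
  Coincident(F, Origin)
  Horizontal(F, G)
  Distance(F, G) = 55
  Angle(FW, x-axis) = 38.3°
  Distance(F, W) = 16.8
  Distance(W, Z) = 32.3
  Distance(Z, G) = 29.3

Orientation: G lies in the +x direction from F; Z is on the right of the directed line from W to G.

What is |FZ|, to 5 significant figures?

35.056

Checks: |WZ| = 32.30 ✓; |ZG| = 29.30 ✓.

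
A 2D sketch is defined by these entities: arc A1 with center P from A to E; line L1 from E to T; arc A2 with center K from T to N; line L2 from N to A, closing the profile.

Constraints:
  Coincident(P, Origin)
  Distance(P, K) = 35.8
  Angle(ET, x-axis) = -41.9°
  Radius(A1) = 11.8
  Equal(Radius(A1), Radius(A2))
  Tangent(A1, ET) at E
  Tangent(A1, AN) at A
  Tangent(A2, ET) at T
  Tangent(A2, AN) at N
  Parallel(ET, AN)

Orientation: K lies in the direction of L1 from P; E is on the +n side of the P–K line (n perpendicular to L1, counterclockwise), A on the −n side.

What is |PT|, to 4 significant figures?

37.69

The slot axis is L1's direction at -41.9°, so u = (cos -41.9°, sin -41.9°) = (0.7443, -0.6678) and n = (−sin -41.9°, cos -41.9°) = (0.6678, 0.7443). P is at the origin and K lies 35.8 along u from P, so K = 35.8·u = (26.65, -23.91). Tangency of A1 to both parallel lines with radius 11.8 puts E and A at P ± 11.8·n: E = (7.880, 8.783), A = (-7.880, -8.783). Equal radii place T and N the same way about K: T = K + 11.8·n = (34.53, -15.13), N = K − 11.8·n = (18.77, -32.69). Then |PT| = |T − P| = 37.69.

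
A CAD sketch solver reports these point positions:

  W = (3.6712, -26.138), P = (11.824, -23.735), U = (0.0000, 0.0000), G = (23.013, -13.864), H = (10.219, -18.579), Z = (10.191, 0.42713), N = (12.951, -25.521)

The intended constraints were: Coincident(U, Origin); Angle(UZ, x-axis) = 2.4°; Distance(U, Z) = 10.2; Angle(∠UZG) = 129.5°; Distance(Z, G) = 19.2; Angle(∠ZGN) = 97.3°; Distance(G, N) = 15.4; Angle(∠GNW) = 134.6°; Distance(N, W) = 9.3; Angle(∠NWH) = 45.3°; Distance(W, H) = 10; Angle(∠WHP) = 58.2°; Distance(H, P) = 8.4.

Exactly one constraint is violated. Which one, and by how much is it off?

Distance(H, P) = 8.4 — off by 3.00.

U = (0.00, 0.00) ✓; UZ at 2.400° ✓; |UZ| = 10.20 ✓; ∠UZG = 129.5° ✓; |ZG| = 19.20 ✓; ∠ZGN = 97.30° ✓; |GN| = 15.40 ✓; ∠GNW = 134.6° ✓; |NW| = 9.300 ✓; ∠NWH = 45.30° ✓; |WH| = 10.00 ✓; ∠WHP = 58.19° ✓; |HP| = 5.400 ✗.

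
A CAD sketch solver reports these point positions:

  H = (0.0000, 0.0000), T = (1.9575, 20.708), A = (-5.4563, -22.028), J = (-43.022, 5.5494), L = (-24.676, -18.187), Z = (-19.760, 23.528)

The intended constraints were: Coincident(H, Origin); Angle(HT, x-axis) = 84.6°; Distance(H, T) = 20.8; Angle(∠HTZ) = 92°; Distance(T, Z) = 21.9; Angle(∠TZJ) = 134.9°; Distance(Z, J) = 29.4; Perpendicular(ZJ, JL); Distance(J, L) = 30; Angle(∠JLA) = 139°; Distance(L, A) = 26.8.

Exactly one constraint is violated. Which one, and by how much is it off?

Distance(L, A) = 26.8 — off by 7.20.

H = (0.00, 0.00) ✓; HT at 84.60° ✓; |HT| = 20.80 ✓; ∠HTZ = 92.00° ✓; |TZ| = 21.90 ✓; ∠TZJ = 134.9° ✓; |ZJ| = 29.40 ✓; ∠(ZJ, JL) = 90.00° ✓; |JL| = 30.00 ✓; ∠JLA = 139.0° ✓; |LA| = 19.60 ✗.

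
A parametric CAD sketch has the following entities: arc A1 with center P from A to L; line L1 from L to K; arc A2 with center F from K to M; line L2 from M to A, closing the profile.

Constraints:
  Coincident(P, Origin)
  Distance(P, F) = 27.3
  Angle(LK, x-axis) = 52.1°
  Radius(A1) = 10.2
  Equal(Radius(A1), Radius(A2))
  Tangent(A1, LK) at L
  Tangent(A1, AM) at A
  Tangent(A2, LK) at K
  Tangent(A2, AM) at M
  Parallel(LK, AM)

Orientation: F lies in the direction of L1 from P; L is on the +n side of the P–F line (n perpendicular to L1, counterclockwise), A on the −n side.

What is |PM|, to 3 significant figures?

29.1

Tangency of A1 to both parallel lines with radius 10.2 puts L and A at P ± 10.2·n: L = (-8.05, 6.27), A = (8.05, -6.27). Equal radii place K and M the same way about F: K = F + 10.2·n = (8.72, 27.8), M = F − 10.2·n = (24.8, 15.3). Then |PM| = |M − P| = 29.1.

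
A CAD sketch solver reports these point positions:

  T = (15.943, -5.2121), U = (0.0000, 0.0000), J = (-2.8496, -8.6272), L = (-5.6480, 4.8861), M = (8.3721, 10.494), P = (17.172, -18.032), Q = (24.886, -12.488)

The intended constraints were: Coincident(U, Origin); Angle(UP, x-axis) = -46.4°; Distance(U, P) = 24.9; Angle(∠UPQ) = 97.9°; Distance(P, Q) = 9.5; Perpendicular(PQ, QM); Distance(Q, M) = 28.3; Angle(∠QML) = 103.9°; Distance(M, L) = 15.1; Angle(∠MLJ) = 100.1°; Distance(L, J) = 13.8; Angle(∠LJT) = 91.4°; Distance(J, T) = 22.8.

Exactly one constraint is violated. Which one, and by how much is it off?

Distance(J, T) = 22.8 — off by 3.70.

U = (0.00, 0.00) ✓; UP at -46.40° ✓; |UP| = 24.90 ✓; ∠UPQ = 97.90° ✓; |PQ| = 9.500 ✓; ∠(PQ, QM) = 89.99° ✓; |QM| = 28.30 ✓; ∠QML = 103.9° ✓; |ML| = 15.10 ✓; ∠MLJ = 100.1° ✓; |LJ| = 13.80 ✓; ∠LJT = 91.40° ✓; |JT| = 19.10 ✗.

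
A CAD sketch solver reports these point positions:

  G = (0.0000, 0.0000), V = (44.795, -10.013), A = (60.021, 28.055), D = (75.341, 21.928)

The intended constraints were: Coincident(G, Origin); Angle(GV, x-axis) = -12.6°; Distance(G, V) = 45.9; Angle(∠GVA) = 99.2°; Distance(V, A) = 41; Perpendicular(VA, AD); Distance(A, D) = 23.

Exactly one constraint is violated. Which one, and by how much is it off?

Distance(A, D) = 23 — off by 6.50.

G = (0.00, 0.00) ✓; GV at -12.60° ✓; |GV| = 45.90 ✓; ∠GVA = 99.20° ✓; |VA| = 41.00 ✓; ∠(VA, AD) = 90.00° ✓; |AD| = 16.50 ✗.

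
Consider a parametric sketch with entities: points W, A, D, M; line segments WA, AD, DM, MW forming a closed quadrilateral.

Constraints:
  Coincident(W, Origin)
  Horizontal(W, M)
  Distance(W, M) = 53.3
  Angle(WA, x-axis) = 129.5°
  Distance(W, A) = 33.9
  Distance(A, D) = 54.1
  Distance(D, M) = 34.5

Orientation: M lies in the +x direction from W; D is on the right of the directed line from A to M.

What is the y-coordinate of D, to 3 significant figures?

-8.60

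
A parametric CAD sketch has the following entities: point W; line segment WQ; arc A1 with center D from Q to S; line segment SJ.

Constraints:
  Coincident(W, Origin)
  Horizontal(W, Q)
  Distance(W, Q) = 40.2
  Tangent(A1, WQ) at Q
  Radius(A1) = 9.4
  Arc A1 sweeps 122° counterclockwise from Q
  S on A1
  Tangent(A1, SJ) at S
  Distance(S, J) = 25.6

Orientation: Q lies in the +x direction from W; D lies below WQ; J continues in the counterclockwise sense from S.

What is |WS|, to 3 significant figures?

35.3

W is at the origin; W and Q share the same y with |WQ| = 40.2 and Q on the +x side, so Q = (40.2, 0.00). Tangency of A1 to WQ means the radius DQ is perpendicular to WQ, so D = Q + (0, -9.4) = (40.2, -9.40). On A1, Q sits at bearing 90° from D; a 122° counterclockwise sweep puts S at bearing 212°, so S = D + 9.4·(cos 212°, sin 212°) = (32.2, -14.4). Then |WS| = |S − W| = 35.3.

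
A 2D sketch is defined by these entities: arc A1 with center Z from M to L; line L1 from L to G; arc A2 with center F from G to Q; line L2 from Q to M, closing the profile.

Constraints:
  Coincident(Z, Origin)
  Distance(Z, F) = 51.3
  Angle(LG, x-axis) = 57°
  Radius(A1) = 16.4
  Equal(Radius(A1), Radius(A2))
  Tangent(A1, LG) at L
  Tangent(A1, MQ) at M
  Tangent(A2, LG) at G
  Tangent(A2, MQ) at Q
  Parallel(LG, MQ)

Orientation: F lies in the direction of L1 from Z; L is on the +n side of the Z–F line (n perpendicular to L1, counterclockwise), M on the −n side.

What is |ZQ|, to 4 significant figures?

53.86

The slot axis is L1's direction at 57.0°, so u = (cos 57.0°, sin 57.0°) = (0.5446, 0.8387) and n = (−sin 57.0°, cos 57.0°) = (-0.8387, 0.5446). Z is at the origin and F lies 51.3 along u from Z, so F = 51.3·u = (27.94, 43.02). Tangency of A1 to both parallel lines with radius 16.4 puts L and M at Z ± 16.4·n: L = (-13.75, 8.932), M = (13.75, -8.932). Equal radii place G and Q the same way about F: G = F + 16.4·n = (14.19, 51.96), Q = F − 16.4·n = (41.69, 34.09). Then |ZQ| = |Q − Z| = 53.86.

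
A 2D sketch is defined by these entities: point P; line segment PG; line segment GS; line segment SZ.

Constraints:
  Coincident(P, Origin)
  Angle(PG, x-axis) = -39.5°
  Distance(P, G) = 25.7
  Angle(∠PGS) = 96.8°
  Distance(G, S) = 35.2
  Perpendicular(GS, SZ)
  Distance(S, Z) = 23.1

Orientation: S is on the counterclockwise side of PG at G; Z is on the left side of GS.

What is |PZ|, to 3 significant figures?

38.3

P is at the origin; PG runs at -39.5° with length 25.7, so G = 25.7·(cos -39.5°, sin -39.5°) = (19.8, -16.3). ∠PGS = 96.8°, so GS runs at -39.5° + (180° − 96.8°) = 43.7° from the x-axis; with |GS| = 35.2, S = G + 35.2·(cos 43.7°, sin 43.7°) = (45.3, 7.97). GS ⟂ SZ; with |SZ| = 23.1 on the left of GS, Z = S + 23.1·(-0.691, 0.723) = (29.3, 24.7). Then |PZ| = |Z − P| = 38.3.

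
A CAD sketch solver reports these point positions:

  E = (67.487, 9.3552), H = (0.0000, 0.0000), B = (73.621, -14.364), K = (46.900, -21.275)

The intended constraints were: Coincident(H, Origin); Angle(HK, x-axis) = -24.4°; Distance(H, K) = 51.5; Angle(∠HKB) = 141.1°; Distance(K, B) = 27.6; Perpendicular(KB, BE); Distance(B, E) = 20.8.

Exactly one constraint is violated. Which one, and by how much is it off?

Distance(B, E) = 20.8 — off by 3.70.

H = (0.00, 0.00) ✓; HK at -24.40° ✓; |HK| = 51.50 ✓; ∠HKB = 141.1° ✓; |KB| = 27.60 ✓; ∠(KB, BE) = 90.00° ✓; |BE| = 24.50 ✗.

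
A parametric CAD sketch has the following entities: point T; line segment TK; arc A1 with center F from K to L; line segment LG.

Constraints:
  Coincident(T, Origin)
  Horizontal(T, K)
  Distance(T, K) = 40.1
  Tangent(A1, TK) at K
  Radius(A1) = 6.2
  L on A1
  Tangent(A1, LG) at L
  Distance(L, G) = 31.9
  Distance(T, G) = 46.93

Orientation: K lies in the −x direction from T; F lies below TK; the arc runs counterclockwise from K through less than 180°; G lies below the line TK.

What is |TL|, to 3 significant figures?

46.4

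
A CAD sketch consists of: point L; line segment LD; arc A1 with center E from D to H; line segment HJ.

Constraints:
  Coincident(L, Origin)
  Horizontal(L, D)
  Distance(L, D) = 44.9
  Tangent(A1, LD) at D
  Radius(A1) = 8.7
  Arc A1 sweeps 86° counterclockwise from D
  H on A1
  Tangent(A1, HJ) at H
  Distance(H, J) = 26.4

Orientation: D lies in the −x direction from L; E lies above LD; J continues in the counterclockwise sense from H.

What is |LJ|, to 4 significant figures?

48.65

L is at the origin; L and D share the same y with |LD| = 44.9 and D on the −x side, so D = (-44.90, 0.000). Tangency of A1 to LD means the radius ED is perpendicular to LD, so E = D + (0, 8.7) = (-44.90, 8.700). On A1, D sits at bearing -90° from E; an 86° counterclockwise sweep puts H at bearing -4°, so H = E + 8.7·(cos -4°, sin -4°) = (-36.22, 8.093). A1 meets HJ tangentially, so EH is at right angles to HJ, so HJ runs along (−sin -4°, cos -4°); with |HJ| = 26.4, J = (-34.38, 34.43). Then |LJ| = |J − L| = 48.65.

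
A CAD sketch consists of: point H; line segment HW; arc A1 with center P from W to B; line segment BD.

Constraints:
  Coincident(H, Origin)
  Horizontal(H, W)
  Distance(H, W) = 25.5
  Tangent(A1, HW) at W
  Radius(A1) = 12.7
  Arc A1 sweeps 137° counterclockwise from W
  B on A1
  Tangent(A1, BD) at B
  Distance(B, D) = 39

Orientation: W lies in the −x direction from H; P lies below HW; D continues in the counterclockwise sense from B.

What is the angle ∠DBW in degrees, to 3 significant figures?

112°

H is at the origin; HW is horizontal with |HW| = 25.5 and W on the −x side, so W = (-25.5, 0.00). Tangency of A1 to HW means the radius PW is perpendicular to HW, so P = W + (0, -12.7) = (-25.5, -12.7). On A1, W sits at bearing 90° from P; a 137° counterclockwise sweep puts B at bearing 227°, so B = P + 12.7·(cos 227°, sin 227°) = (-34.2, -22.0). A1 meets BD tangentially, so PB is at right angles to BD, so BD runs along (−sin 227°, cos 227°); with |BD| = 39.0, D = (-5.64, -48.6). Then cos ∠DBW = BD·BW / (|BD||BW|), giving 112°.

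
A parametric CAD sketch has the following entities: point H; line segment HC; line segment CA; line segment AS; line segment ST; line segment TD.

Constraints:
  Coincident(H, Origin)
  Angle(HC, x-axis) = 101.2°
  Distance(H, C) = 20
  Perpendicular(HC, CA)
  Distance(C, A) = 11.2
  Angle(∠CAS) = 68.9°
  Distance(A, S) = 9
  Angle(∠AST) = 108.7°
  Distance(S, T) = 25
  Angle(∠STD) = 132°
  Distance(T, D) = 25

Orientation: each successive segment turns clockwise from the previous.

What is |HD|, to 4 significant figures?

45.87

H is at the origin; HC runs at 101.2° with length 20.0, so C = (-3.885, 19.62). The perpendicularity gives CA at right angles to HC, so CA runs at 11.20°; with |CA| = 11.2, A = (7.102, 21.79). ∠CAS = 68.9° gives AS at -99.90° from the x-axis; with |AS| = 9.0, S = (5.555, 12.93). ∠AST = 108.7° gives ST at -171.2° from the x-axis; with |ST| = 25.0, T = (-19.15, 9.104). ∠STD = 132.0° gives TD at 140.8° from the x-axis; with |TD| = 25.0, D = (-38.52, 24.90). Then |HD| = |D − H| = 45.87.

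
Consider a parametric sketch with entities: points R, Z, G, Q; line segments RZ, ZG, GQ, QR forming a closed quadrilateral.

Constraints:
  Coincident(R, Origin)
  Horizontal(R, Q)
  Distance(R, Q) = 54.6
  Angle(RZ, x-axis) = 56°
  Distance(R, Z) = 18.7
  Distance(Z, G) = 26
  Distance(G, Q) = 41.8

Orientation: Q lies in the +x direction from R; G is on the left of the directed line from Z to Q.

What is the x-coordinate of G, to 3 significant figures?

29.4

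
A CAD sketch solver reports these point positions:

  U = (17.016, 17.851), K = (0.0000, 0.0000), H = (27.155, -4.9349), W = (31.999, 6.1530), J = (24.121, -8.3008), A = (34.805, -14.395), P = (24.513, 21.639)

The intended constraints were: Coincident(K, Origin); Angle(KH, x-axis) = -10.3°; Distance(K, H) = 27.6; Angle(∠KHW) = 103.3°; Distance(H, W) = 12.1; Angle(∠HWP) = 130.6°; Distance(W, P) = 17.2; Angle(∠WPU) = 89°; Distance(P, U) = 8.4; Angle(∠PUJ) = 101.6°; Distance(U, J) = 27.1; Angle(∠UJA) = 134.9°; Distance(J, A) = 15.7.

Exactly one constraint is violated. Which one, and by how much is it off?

Distance(J, A) = 15.7 — off by 3.40.

K = (0.00, 0.00) ✓; KH at -10.30° ✓; |KH| = 27.60 ✓; ∠KHW = 103.3° ✓; |HW| = 12.10 ✓; ∠HWP = 130.6° ✓; |WP| = 17.20 ✓; ∠WPU = 88.99° ✓; |PU| = 8.400 ✓; ∠PUJ = 101.6° ✓; |UJ| = 27.10 ✓; ∠UJA = 134.9° ✓; |JA| = 12.30 ✗.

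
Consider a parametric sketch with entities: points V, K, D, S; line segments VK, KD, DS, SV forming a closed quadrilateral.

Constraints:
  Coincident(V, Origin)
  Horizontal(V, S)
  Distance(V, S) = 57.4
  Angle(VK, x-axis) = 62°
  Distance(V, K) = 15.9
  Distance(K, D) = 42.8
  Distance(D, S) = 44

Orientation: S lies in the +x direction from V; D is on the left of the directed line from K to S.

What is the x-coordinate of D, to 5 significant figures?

40.881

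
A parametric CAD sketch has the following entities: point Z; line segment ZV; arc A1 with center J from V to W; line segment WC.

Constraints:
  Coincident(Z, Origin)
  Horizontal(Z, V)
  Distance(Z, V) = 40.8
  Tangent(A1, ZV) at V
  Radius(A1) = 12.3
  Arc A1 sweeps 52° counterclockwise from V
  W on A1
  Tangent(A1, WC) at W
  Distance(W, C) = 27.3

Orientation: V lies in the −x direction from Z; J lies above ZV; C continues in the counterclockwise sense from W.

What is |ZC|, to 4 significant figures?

29.88

Z is at the origin; Z and V share the same y with |ZV| = 40.8 and V on the −x side, so V = (-40.80, 0.000). The tangent condition forces JV to be normal to ZV, so J = V + (0, 12.3) = (-40.80, 12.30). On A1, V sits at bearing -90° from J; a 52° counterclockwise sweep puts W at bearing -38°, so W = J + 12.3·(cos -38°, sin -38°) = (-31.11, 4.727). Since A1 is tangent to WC there, JW ⟂ WC, so WC runs along (−sin -38°, cos -38°); with |WC| = 27.3, C = (-14.30, 26.24). Then |ZC| = |C − Z| = 29.88.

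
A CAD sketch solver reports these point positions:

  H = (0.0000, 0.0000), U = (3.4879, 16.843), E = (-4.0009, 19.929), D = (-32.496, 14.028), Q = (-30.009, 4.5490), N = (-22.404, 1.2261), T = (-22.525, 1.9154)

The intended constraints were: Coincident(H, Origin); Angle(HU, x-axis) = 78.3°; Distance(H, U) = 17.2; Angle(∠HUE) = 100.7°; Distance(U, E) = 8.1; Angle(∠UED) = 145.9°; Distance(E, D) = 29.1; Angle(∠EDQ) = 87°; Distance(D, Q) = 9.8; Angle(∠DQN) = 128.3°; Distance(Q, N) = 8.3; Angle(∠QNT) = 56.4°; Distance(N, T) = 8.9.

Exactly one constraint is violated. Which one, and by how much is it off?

Distance(N, T) = 8.9 — off by 8.20.

H = (0.00, 0.00) ✓; HU at 78.30° ✓; |HU| = 17.20 ✓; ∠HUE = 100.7° ✓; |UE| = 8.100 ✓; ∠UED = 145.9° ✓; |ED| = 29.10 ✓; ∠EDQ = 87.00° ✓; |DQ| = 9.800 ✓; ∠DQN = 128.3° ✓; |QN| = 8.299 ✓; ∠QNT = 56.44° ✓; |NT| = 0.6998 ✗.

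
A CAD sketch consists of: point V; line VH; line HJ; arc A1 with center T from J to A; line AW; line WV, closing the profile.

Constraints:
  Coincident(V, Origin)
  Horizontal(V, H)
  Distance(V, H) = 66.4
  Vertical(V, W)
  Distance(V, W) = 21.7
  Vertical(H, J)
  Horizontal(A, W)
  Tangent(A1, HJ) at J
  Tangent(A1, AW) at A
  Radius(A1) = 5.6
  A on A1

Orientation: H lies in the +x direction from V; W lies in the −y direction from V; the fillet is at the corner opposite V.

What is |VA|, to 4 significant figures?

64.56

The virtual corner opposite V is at (66.40, -21.70). The tangent condition forces TJ to be normal to HJ and the tangent condition forces TA to be normal to AW, with radius 5.6, so the center T sits 5.6 in from both sides at T = (60.80, -16.10). That places the tangent points at J = (66.40, -16.10) on HJ and A = (60.80, -21.70) on AW. Then |VA| = |A − V| = 64.56.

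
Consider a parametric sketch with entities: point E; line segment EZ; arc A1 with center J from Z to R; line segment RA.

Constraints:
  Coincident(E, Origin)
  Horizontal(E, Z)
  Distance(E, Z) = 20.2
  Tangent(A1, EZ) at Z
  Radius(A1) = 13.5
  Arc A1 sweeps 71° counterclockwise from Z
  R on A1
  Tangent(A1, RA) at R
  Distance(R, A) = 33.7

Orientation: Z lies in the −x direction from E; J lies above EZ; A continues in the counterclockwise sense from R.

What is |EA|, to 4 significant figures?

41.12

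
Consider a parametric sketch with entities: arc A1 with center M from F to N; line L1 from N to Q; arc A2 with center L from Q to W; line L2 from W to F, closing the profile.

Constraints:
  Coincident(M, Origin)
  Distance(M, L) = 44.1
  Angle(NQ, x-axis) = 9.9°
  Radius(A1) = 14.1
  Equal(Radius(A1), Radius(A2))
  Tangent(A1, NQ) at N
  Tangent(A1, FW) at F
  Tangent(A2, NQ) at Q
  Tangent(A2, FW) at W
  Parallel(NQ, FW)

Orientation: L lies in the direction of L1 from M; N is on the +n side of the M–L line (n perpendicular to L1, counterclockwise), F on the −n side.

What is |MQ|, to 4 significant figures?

46.30

Tangency of A1 to both parallel lines with radius 14.1 puts N and F at M ± 14.1·n: N = (-2.424, 13.89), F = (2.424, -13.89). Equal radii place Q and W the same way about L: Q = L + 14.1·n = (41.02, 21.47), W = L − 14.1·n = (45.87, -6.308). Then |MQ| = |Q − M| = 46.30.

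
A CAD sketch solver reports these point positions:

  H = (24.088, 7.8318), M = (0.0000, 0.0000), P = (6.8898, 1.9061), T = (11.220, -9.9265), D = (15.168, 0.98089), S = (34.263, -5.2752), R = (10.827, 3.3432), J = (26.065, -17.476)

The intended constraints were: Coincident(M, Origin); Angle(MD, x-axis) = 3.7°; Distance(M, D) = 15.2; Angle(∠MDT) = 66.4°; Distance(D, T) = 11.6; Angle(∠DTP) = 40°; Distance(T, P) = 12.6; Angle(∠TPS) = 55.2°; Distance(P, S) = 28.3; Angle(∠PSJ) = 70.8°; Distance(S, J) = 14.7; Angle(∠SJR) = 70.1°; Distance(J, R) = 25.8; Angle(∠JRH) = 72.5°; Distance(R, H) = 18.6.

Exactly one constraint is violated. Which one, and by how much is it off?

Distance(R, H) = 18.6 — off by 4.60.

M = (0.00, 0.00) ✓; MD at 3.700° ✓; |MD| = 15.20 ✓; ∠MDT = 66.40° ✓; |DT| = 11.60 ✓; ∠DTP = 40.00° ✓; |TP| = 12.60 ✓; ∠TPS = 55.20° ✓; |PS| = 28.30 ✓; ∠PSJ = 70.80° ✓; |SJ| = 14.70 ✓; ∠SJR = 70.10° ✓; |JR| = 25.80 ✓; ∠JRH = 72.50° ✓; |RH| = 14.00 ✗.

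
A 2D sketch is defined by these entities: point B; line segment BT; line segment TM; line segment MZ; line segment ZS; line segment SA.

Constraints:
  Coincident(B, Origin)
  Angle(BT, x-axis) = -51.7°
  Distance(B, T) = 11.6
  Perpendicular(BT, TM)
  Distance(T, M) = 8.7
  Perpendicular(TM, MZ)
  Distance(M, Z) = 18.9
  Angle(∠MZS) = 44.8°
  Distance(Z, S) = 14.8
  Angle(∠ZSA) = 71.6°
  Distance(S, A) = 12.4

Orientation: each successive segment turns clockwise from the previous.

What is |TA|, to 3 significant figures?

9.81

∠MZS = 44.8° gives ZS at -6.90° from the x-axis; with |ZS| = 14.8, S = (3.34, -1.44). ∠ZSA = 71.6° gives SA at -115° from the x-axis; with |SA| = 12.4, A = (-1.96, -12.7). Then |TA| = |A − T| = 9.81.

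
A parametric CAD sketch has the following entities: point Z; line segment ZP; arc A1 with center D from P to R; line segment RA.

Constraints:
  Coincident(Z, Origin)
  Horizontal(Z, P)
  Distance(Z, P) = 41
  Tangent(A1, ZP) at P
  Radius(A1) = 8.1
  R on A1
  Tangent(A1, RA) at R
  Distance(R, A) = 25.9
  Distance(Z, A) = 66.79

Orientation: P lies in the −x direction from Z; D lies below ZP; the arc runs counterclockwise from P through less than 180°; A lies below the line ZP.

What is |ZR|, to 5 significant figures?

48.008

Z is at the origin; Z and P share the same y with |ZP| = 41.0 and P on the −x side, so P = (-41.000, 0.0000). Since A1 is tangent to ZP there, DP ⟂ ZP, so D = P + (0, -8.1) = (-41.000, -8.1000). Since DR ⟂ RA (tangency), |DA| = √(8.1² + 25.9²) = 27.137 regardless of where R sits on A1. So A lies on both circle(Z, 66.79) and circle(D, 27.137); the below-ZP intersection is A = (-61.640, -25.719). R is the foot of the tangent from A: R = (-47.858, -3.7900).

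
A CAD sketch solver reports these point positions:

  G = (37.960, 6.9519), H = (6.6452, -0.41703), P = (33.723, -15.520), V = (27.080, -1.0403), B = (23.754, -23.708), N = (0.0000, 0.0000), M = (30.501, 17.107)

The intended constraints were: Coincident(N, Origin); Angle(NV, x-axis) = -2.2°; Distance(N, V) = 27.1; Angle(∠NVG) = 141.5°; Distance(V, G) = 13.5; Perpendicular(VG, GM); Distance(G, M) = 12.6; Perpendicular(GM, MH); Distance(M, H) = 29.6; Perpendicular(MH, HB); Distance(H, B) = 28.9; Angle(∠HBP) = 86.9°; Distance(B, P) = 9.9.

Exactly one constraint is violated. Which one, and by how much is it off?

Distance(B, P) = 9.9 — off by 3.00.

N = (0.00, 0.00) ✓; NV at -2.200° ✓; |NV| = 27.10 ✓; ∠NVG = 141.5° ✓; |VG| = 13.50 ✓; ∠(VG, GM) = 90.00° ✓; |GM| = 12.60 ✓; ∠(GM, MH) = 90.00° ✓; |MH| = 29.60 ✓; ∠(MH, HB) = 90.00° ✓; |HB| = 28.90 ✓; ∠HBP = 86.90° ✓; |BP| = 12.90 ✗.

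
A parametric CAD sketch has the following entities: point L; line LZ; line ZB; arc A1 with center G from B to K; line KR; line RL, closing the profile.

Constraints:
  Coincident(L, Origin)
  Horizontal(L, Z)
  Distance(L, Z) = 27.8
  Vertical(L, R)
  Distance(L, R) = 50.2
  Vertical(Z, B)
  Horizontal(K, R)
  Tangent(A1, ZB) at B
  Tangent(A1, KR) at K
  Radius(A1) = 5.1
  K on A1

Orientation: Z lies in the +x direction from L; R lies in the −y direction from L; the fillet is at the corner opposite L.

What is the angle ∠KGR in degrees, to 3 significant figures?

77.3°

The virtual corner opposite L is at (27.8, -50.2). Tangency of A1 to ZB means the radius GB is perpendicular to ZB and the tangent condition forces GK to be normal to KR, with radius 5.1, so the center G sits 5.1 in from both sides at G = (22.7, -45.1). That places the tangent points at B = (27.8, -45.1) on ZB and K = (22.7, -50.2) on KR. Then cos ∠KGR = GK·GR / (|GK||GR|), giving 77.3°.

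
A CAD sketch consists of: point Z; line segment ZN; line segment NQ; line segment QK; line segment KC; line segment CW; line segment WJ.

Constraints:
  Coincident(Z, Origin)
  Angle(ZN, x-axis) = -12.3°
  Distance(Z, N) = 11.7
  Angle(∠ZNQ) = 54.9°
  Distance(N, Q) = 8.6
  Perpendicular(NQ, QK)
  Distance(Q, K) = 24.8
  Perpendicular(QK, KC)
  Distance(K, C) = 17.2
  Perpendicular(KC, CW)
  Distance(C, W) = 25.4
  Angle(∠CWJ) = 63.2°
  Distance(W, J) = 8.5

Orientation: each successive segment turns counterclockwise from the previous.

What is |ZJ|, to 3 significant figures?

10.0

KC is perpendicular to CW, so CW runs at 22.8°; with |CW| = 25.4, W = (15.3, -10.2). ∠CWJ = 63.2° gives WJ at 140° from the x-axis; with |WJ| = 8.5, J = (8.84, -4.68). Then |ZJ| = |J − Z| = 10.0.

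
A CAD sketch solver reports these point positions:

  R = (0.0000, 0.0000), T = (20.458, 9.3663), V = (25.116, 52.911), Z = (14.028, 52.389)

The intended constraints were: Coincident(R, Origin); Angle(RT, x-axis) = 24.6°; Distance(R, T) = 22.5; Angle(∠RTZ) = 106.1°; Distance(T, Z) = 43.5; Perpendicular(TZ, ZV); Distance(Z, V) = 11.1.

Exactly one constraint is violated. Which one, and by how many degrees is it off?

Perpendicular(TZ, ZV) — off by 5.80°.

R = (0.00, 0.00) ✓; RT at 24.60° ✓; |RT| = 22.50 ✓; ∠RTZ = 106.1° ✓; |TZ| = 43.50 ✓; ∠(TZ, ZV) = 95.80° ✗; |ZV| = 11.10 ✓.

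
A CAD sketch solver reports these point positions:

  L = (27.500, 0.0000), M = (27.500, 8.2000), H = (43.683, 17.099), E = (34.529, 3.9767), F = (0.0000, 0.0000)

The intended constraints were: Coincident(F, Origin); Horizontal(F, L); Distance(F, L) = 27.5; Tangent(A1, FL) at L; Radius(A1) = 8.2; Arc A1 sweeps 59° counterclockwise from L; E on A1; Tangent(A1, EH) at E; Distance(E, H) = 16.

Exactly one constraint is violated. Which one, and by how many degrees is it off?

Tangent(A1, EH) at E — off by 3.90°.

F = (0.00, 0.00) ✓; F.y = 0.00, L.y = 0.00 ✓; |FL| = 27.50 ✓; ∠(ML, LF) = 90.00° ✓; |ML| = 8.200 ✓; bearing(M→E) − bearing(M→L) = 59.00° ✓; |ME| = 8.200 ✓; ∠(ME, EH) = 93.90° ✗; |EH| = 16.00 ✓.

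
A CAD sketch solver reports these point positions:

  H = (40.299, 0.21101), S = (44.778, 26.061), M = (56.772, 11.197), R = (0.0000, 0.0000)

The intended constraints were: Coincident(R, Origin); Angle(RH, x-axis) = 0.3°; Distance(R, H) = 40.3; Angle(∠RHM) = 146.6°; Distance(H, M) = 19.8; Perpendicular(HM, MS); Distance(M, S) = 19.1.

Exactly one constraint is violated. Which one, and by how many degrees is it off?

Perpendicular(HM, MS) — off by 5.20°.

R = (0.00, 0.00) ✓; RH at 0.3000° ✓; |RH| = 40.30 ✓; ∠RHM = 146.6° ✓; |HM| = 19.80 ✓; ∠(HM, MS) = 95.20° ✗; |MS| = 19.10 ✓.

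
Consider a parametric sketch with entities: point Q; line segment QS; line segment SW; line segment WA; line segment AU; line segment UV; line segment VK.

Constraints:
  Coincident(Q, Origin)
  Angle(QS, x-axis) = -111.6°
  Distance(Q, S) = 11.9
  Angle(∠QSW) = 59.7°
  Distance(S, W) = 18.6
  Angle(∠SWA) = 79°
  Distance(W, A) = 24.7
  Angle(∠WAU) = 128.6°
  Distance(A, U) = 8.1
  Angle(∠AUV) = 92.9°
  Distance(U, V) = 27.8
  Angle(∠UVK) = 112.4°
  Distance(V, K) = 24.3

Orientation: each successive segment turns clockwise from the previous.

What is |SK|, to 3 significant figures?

17.0

Q is at the origin; QS runs at -111.6° with length 11.9, so S = (-4.38, -11.1). ∠QSW = 59.7° gives SW at 128° from the x-axis; with |SW| = 18.6, W = (-15.9, 3.57). ∠SWA = 79.0° gives WA at 27.1° from the x-axis; with |WA| = 24.7, A = (6.13, 14.8). ∠WAU = 128.6° gives AU at -24.3° from the x-axis; with |AU| = 8.1, U = (13.5, 11.5). ∠AUV = 92.9° gives UV at -111° from the x-axis; with |UV| = 27.8, V = (3.37, -14.4). ∠UVK = 112.4° gives VK at -179° from the x-axis; with |VK| = 24.3, K = (-20.9, -14.8). Then |SK| = |K − S| = 17.0.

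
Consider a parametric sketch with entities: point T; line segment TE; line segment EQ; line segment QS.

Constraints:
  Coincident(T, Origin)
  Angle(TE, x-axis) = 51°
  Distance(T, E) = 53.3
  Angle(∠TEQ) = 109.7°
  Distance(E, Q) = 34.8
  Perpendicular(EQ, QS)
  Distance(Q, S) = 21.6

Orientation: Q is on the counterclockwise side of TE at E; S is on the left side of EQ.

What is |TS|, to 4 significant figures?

60.01

T is at the origin; TE runs at 51.0° with length 53.3, so E = 53.3·(cos 51.0°, sin 51.0°) = (33.54, 41.42). ∠TEQ = 109.7°, so EQ runs at 51.0° + (180° − 109.7°) = 121.3° from the x-axis; with |EQ| = 34.8, Q = E + 34.8·(cos 121.3°, sin 121.3°) = (15.46, 71.16). EQ ⟂ QS; with |QS| = 21.6 on the left of EQ, S = Q + 21.6·(-0.8545, -0.5195) = (-2.993, 59.94). Then |TS| = |S − T| = 60.01.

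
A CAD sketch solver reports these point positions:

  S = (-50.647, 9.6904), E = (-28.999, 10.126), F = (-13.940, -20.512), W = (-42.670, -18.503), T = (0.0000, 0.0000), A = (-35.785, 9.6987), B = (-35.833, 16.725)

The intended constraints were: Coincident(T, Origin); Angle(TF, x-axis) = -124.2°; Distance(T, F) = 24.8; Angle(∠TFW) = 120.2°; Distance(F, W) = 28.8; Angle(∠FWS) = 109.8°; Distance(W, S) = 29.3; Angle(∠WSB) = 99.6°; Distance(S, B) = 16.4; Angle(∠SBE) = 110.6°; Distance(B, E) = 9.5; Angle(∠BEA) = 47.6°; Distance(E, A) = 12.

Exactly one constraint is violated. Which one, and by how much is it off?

Distance(E, A) = 12 — off by 5.20.

T = (0.00, 0.00) ✓; TF at -124.2° ✓; |TF| = 24.80 ✓; ∠TFW = 120.2° ✓; |FW| = 28.80 ✓; ∠FWS = 109.8° ✓; |WS| = 29.30 ✓; ∠WSB = 99.60° ✓; |SB| = 16.40 ✓; ∠SBE = 110.6° ✓; |BE| = 9.500 ✓; ∠BEA = 47.60° ✓; |EA| = 6.799 ✗.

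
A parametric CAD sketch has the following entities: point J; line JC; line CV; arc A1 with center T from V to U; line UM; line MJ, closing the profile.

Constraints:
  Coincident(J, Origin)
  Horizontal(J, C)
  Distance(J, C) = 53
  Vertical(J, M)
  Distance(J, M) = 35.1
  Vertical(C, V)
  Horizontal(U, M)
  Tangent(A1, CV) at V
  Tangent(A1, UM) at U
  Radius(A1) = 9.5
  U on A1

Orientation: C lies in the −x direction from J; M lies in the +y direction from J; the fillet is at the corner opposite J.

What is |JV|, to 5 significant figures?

58.859

J is at the origin; J and C share the same y with |JC| = 53.0 and C on the −x side, so C = (-53.000, 0.0000). JM is vertical with |JM| = 35.1 and M on the +y side, so M = (0.0000, 35.100). The virtual corner opposite J is at (-53.000, 35.100). Since A1 is tangent to CV there, TV ⟂ CV and since A1 is tangent to UM there, TU ⟂ UM, with radius 9.5, so the center T sits 9.5 in from both sides at T = (-43.500, 25.600). That places the tangent points at V = (-53.000, 25.600) on CV and U = (-43.500, 35.100) on UM. Then |JV| = |V − J| = 58.859.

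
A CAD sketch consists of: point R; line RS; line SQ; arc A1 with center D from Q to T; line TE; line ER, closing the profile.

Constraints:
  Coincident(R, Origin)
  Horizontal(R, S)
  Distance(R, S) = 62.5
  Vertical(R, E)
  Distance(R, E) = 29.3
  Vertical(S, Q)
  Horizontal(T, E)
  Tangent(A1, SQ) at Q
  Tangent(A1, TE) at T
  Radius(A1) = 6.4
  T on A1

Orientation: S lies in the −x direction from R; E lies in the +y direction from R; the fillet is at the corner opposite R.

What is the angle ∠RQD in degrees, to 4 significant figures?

20.12°

The virtual corner opposite R is at (-62.50, 29.30). Since A1 is tangent to SQ there, DQ ⟂ SQ and the tangent condition forces DT to be normal to TE, with radius 6.4, so the center D sits 6.4 in from both sides at D = (-56.10, 22.90). That places the tangent points at Q = (-62.50, 22.90) on SQ and T = (-56.10, 29.30) on TE. Then cos ∠RQD = QR·QD / (|QR||QD|), giving 20.12°.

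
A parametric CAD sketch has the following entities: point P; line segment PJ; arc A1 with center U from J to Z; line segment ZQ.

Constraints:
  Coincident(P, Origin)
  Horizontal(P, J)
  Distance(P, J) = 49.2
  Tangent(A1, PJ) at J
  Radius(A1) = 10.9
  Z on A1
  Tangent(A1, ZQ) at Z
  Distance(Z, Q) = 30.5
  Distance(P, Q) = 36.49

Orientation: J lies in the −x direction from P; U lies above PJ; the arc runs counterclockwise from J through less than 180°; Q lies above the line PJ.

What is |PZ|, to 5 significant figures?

40.685

Checks: |UZ| = 10.90 ✓; ∠(UZ, ZQ) = 90.00° ✓; |ZQ| = 30.50 ✓; |PQ| = 36.49 ✓.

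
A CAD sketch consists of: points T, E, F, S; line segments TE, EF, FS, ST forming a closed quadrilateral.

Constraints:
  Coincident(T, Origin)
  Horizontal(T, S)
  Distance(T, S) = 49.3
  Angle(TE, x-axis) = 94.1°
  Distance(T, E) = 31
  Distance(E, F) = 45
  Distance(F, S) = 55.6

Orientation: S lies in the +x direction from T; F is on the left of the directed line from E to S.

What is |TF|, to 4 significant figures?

65.17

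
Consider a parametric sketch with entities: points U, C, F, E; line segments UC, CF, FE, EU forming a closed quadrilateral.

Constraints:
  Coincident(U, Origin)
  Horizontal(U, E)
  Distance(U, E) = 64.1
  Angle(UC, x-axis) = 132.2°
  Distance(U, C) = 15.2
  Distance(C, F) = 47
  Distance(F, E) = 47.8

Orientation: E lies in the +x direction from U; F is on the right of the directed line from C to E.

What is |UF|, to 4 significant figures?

31.81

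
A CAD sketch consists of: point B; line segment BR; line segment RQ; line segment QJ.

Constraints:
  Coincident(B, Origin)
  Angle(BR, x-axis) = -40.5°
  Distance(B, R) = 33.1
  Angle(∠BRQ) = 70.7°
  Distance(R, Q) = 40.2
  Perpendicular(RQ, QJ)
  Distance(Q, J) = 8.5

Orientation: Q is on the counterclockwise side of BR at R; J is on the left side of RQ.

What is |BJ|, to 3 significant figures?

37.1

B is at the origin; BR runs at -40.5° with length 33.1, so R = 33.1·(cos -40.5°, sin -40.5°) = (25.2, -21.5). ∠BRQ = 70.7°, so RQ runs at -40.5° + (180° − 70.7°) = 68.8° from the x-axis; with |RQ| = 40.2, Q = R + 40.2·(cos 68.8°, sin 68.8°) = (39.7, 16.0). The perpendicularity gives QJ at right angles to RQ; with |QJ| = 8.5 on the left of RQ, J = Q + 8.5·(-0.932, 0.362) = (31.8, 19.1). Then |BJ| = |J − B| = 37.1.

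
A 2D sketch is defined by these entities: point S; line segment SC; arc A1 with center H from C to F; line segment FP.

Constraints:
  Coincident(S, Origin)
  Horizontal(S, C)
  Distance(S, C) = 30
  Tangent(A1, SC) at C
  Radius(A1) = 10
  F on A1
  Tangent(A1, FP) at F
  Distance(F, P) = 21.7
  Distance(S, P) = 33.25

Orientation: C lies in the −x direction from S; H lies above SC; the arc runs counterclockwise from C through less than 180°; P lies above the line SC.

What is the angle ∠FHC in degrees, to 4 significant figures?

78.37°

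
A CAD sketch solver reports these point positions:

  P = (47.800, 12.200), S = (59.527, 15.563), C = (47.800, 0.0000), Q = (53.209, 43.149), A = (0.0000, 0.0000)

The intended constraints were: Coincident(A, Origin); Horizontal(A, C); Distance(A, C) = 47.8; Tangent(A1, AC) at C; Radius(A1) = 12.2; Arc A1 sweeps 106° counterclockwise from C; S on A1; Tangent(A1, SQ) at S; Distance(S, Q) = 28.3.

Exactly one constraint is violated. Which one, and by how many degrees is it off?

Tangent(A1, SQ) at S — off by 3.10°.

A = (0.00, 0.00) ✓; A.y = 0.00, C.y = 0.00 ✓; |AC| = 47.80 ✓; ∠(PC, CA) = 90.00° ✓; |PC| = 12.20 ✓; bearing(P→S) − bearing(P→C) = 106.0° ✓; |PS| = 12.20 ✓; ∠(PS, SQ) = 93.10° ✗; |SQ| = 28.30 ✓.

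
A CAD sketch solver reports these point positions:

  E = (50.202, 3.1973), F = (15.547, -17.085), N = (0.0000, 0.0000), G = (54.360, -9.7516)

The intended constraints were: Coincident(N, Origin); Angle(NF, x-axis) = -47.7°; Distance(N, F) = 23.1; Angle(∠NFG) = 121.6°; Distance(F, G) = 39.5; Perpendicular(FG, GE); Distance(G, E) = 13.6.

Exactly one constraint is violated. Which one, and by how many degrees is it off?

Perpendicular(FG, GE) — off by 7.10°.

N = (0.00, 0.00) ✓; NF at -47.70° ✓; |NF| = 23.10 ✓; ∠NFG = 121.6° ✓; |FG| = 39.50 ✓; ∠(FG, GE) = 97.10° ✗; |GE| = 13.60 ✓.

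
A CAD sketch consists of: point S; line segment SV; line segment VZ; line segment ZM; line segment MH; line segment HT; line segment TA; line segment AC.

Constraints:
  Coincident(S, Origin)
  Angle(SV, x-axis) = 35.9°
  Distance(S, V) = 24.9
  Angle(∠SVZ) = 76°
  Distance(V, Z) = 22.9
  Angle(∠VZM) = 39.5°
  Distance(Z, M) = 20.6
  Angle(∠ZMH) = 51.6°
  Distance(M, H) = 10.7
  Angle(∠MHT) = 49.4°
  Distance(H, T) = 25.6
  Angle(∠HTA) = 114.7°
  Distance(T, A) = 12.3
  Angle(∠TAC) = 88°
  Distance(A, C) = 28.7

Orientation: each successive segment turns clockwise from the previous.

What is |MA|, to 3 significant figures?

24.0

S is at the origin; SV runs at 35.9° with length 24.9, so V = (20.2, 14.6). ∠SVZ = 76.0° gives VZ at -68.1° from the x-axis; with |VZ| = 22.9, Z = (28.7, -6.65). ∠VZM = 39.5° gives ZM at 151° from the x-axis; with |ZM| = 20.6, M = (10.6, 3.21). ∠ZMH = 51.6° gives MH at 23.0° from the x-axis; with |MH| = 10.7, H = (20.5, 7.40). ∠MHT = 49.4° gives HT at -108° from the x-axis; with |HT| = 25.6, T = (12.7, -17.0). ∠HTA = 114.7° gives TA at -173° from the x-axis; with |TA| = 12.3, A = (0.528, -18.5). Then |MA| = |A − M| = 24.0.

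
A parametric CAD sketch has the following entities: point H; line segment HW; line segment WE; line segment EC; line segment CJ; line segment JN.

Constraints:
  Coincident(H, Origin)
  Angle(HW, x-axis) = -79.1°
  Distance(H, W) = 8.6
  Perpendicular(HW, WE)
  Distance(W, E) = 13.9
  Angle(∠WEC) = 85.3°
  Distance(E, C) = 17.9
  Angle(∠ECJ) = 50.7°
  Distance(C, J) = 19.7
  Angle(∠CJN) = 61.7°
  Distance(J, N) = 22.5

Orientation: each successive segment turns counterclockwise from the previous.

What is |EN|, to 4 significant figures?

6.389

H is at the origin; HW runs at -79.1° with length 8.6, so W = (1.626, -8.445). HW ⟂ WE, so WE runs at 10.90°; with |WE| = 13.9, E = (15.28, -5.816). ∠WEC = 85.3° gives EC at 105.6° from the x-axis; with |EC| = 17.9, C = (10.46, 11.42). ∠ECJ = 50.7° gives CJ at -125.1° from the x-axis; with |CJ| = 19.7, J = (-0.8658, -4.693). ∠CJN = 61.7° gives JN at -6.800° from the x-axis; with |JN| = 22.5, N = (21.48, -7.357). Then |EN| = |N − E| = 6.389.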